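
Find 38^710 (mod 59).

38^1 ≡ 38 (mod 59)
38^2 ≡ 38^2 = 1444 ≡ 28 (mod 59)
38^4 ≡ 28^2 = 784 ≡ 17 (mod 59)
38^8 ≡ 17^2 = 289 ≡ 53 (mod 59)
38^16 ≡ 53^2 = 2809 ≡ 36 (mod 59)
38^32 ≡ 36^2 = 1296 ≡ 57 (mod 59)
38^64 ≡ 57^2 = 3249 ≡ 4 (mod 59)
38^128 ≡ 4^2 = 16 (mod 59)
38^256 ≡ 16^2 = 256 ≡ 20 (mod 59)
38^512 ≡ 20^2 = 400 ≡ 46 (mod 59)
38^710 = 38^512 · 38^128 · 38^64 · 38^4 · 38^2 ≡ 46 · 16 · 4 · 17 · 28 (mod 59).
Accumulate the product:
46 · 16 = 736 ≡ 28
28 · 4 = 112 ≡ 53
53 · 17 = 901 ≡ 16
16 · 28 = 448 ≡ 35

35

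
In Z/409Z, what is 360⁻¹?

217

409 = 1·360 + 49
360 = 7·49 + 17
49 = 2·17 + 15
17 = 1·15 + 2
15 = 7·2 + 1
2 = 2·1 + 0
gcd(360, 409) = 1, so the inverse exists.
Back-substitute for 1:
1 = 1·15 − 7·2
  = −7·17 + 8·15
  = 8·49 − 23·17
  = −23·360 + 169·49
  = 169·409 − 192·360
So 360⁻¹ ≡ −192 ≡ 217 (mod 409).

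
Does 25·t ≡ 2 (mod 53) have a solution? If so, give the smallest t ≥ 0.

34

gcd(25, 53) = 1, so a unique solution mod 53 exists.
25⁻¹ ≡ 17 (mod 53).
t ≡ 17·2 ≡ 34 (mod 53).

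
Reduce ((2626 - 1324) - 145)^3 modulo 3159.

260

2626 - 1324 = 1302
1302 - 145 = 1157
(1157)^3 ≡ 260 (mod 3159)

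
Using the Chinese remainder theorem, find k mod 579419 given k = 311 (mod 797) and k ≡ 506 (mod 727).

797⁻¹ mod 727: 797·592 ≡ 1 (mod 727), so 797⁻¹ ≡ 592.
k = 311 + 797·((506 − 311)·592 mod 727) = 311 + 797·574 = 457789.

457789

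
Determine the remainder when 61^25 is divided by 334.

61^1 ≡ 61 (mod 334)
61^2 ≡ 61^2 = 3721 ≡ 47 (mod 334)
61^4 ≡ 47^2 = 2209 ≡ 205 (mod 334)
61^8 ≡ 205^2 = 42025 ≡ 275 (mod 334)
61^16 ≡ 275^2 = 75625 ≡ 141 (mod 334)
61^25 = 61^16 * 61^8 * 61^1 ≡ 141 * 275 * 61 (mod 334).
Accumulate the product:
141 * 275 = 38775 ≡ 31
31 * 61 = 1891 ≡ 221

221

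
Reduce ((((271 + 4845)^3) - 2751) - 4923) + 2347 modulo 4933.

1307

271 + 4845 = 5116 ≡ 183 (mod 4933)
(183)^3 ≡ 1701 (mod 4933)
1701 - 2751 = -1050 ≡ 3883 (mod 4933)
3883 - 4923 = -1040 ≡ 3893 (mod 4933)
3893 + 2347 = 6240 ≡ 1307 (mod 4933)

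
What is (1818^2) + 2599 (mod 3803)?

2916

(1818)^2 ≡ 317 (mod 3803)
317 + 2599 = 2916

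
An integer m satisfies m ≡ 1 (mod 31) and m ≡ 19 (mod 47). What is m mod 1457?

31⁻¹ mod 47: 31×44 ≡ 1 (mod 47), so 31⁻¹ ≡ 44.
m = 1 + 31×((19 − 1)×44 mod 47) = 1 + 31×40 = 1241.

1241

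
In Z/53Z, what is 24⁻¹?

42

Run the extended Euclidean algorithm:
53 = 2×24 + 5
24 = 4×5 + 4
5 = 1×4 + 1
4 = 4×1 + 0
gcd(24, 53) = 1, so the inverse exists.
Back-substitute for 1:
1 = 1×5 − 1×4
  = −1×24 + 5×5
  = 5×53 − 11×24
So 24⁻¹ ≡ −11 ≡ 42 (mod 53).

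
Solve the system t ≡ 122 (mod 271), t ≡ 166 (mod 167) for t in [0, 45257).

43753

271⁻¹ mod 167: 271*53 ≡ 1 (mod 167), so 271⁻¹ ≡ 53.
t = 122 + 271*((166 − 122)*53 mod 167) = 122 + 271*161 = 43753.
Check: 43753 mod 271 = 122, 43753 mod 167 = 166. ✓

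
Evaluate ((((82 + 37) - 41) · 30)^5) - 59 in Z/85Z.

36

82 + 37 = 119 ≡ 34 (mod 85)
34 - 41 = -7 ≡ 78 (mod 85)
78 · 30 = 2340 ≡ 45 (mod 85)
(45)^5 ≡ 10 (mod 85)
10 - 59 = -49 ≡ 36 (mod 85)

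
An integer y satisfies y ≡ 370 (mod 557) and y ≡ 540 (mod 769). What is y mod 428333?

557⁻¹ mod 769: 557·584 ≡ 1 (mod 769), so 557⁻¹ ≡ 584.
y = 370 + 557·((540 − 370)·584 mod 769) = 370 + 557·79 = 44373.
Check: 44373 mod 557 = 370, 44373 mod 769 = 540. ✓

44373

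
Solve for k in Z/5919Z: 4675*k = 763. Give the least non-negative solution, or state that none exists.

2878

gcd(4675, 5919) = 1, so a unique solution mod 5919 exists.
4675⁻¹ ≡ 2812 (mod 5919).
k ≡ 2812*763 ≡ 2878 (mod 5919).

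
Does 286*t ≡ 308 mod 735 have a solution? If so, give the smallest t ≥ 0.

gcd(286, 735) = 1, so a unique solution mod 735 exists.
286⁻¹ ≡ 496 (mod 735).
t ≡ 496*308 ≡ 623 (mod 735).

623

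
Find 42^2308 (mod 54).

42^1 ≡ 42 (mod 54)
42^2 ≡ 42^2 = 1764 ≡ 36 (mod 54)
42^4 ≡ 36^2 = 1296 ≡ 0 (mod 54)
42^8 ≡ 0^2 = 0 (mod 54)
42^16 ≡ 0^2 = 0 (mod 54)
42^32 ≡ 0^2 = 0 (mod 54)
42^64 ≡ 0^2 = 0 (mod 54)
42^128 ≡ 0^2 = 0 (mod 54)
42^256 ≡ 0^2 = 0 (mod 54)
42^512 ≡ 0^2 = 0 (mod 54)
42^1024 ≡ 0^2 = 0 (mod 54)
42^2048 ≡ 0^2 = 0 (mod 54)
42^2308 = 42^2048 · 42^256 · 42^4 ≡ 0 · 0 · 0 (mod 54).
Accumulate the product:
0 · 0 = 0
0 · 0 = 0

0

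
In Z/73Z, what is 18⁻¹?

By the extended Euclidean algorithm:
73 = 4·18 + 1
18 = 18·1 + 0
gcd(18, 73) = 1, so the inverse exists.
Back-substitute for 1:
1 = 1·73 − 4·18
So 18⁻¹ ≡ −4 ≡ 69 (mod 73).

69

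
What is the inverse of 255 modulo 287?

278

287 = 1×255 + 32
255 = 7×32 + 31
32 = 1×31 + 1
31 = 31×1 + 0
gcd(255, 287) = 1, so the inverse exists.
Back-substitute for 1:
1 = 1×32 − 1×31
  = −1×255 + 8×32
  = 8×287 − 9×255
So 255⁻¹ ≡ −9 ≡ 278 (mod 287).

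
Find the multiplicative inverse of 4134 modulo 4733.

3690

4733 = 1·4134 + 599
4134 = 6·599 + 540
599 = 1·540 + 59
540 = 9·59 + 9
59 = 6·9 + 5
9 = 1·5 + 4
5 = 1·4 + 1
4 = 4·1 + 0
gcd(4134, 4733) = 1, so the inverse exists.
Bézout: 1 = 911·4733 − 1043·4134.
So 4134⁻¹ ≡ −1043 ≡ 3690 (mod 4733).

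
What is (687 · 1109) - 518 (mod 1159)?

687 · 1109 = 761883 ≡ 420 (mod 1159)
420 - 518 = -98 ≡ 1061 (mod 1159)

1061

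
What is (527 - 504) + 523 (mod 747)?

546

527 - 504 = 23
23 + 523 = 546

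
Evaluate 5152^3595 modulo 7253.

7125

Compute successive squares:
3595 in binary is 111000001011, i.e. 3595 = 2048 + 1024 + 512 + 8 + 2 + 1.
5152^1 ≡ 5152 (mod 7253)
5152^2 ≡ 5152^2 = 26543104 ≡ 4377 (mod 7253)
5152^4 ≡ 4377^2 = 19158129 ≡ 2956 (mod 7253)
5152^8 ≡ 2956^2 = 8737936 ≡ 5324 (mod 7253)
5152^16 ≡ 5324^2 = 28344976 ≡ 252 (mod 7253)
5152^32 ≡ 252^2 = 63504 ≡ 5480 (mod 7253)
5152^64 ≡ 5480^2 = 30030400 ≡ 2980 (mod 7253)
5152^128 ≡ 2980^2 = 8880400 ≡ 2728 (mod 7253)
5152^256 ≡ 2728^2 = 7441984 ≡ 406 (mod 7253)
5152^512 ≡ 406^2 = 164836 ≡ 5270 (mod 7253)
5152^1024 ≡ 5270^2 = 27772900 ≡ 1163 (mod 7253)
5152^2048 ≡ 1163^2 = 1352569 ≡ 3511 (mod 7253)
5152^3595 = 5152^2048 * 5152^1024 * 5152^512 * 5152^8 * 5152^2 * 5152^1 ≡ 3511 * 1163 * 5270 * 5324 * 4377 * 5152 (mod 7253).
Accumulate the product:
3511 * 1163 = 4083293 ≡ 7107
7107 * 5270 = 37453890 ≡ 6651
6651 * 5324 = 35409924 ≡ 778
778 * 4377 = 3405306 ≡ 3649
3649 * 5152 = 18799648 ≡ 7125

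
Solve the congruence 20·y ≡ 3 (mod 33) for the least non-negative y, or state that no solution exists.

gcd(20, 33) = 1, so a unique solution mod 33 exists.
20⁻¹ ≡ 5 (mod 33).
y ≡ 5·3 ≡ 15 (mod 33).

15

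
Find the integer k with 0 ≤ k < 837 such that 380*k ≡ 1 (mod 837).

By the extended Euclidean algorithm:
837 = 2*380 + 77
380 = 4*77 + 72
77 = 1*72 + 5
72 = 14*5 + 2
5 = 2*2 + 1
2 = 2*1 + 0
gcd(380, 837) = 1, so the inverse exists.
Bézout: 1 = 153*837 − 337*380.
So 380⁻¹ ≡ −337 ≡ 500 (mod 837).

500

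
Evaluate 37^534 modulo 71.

By square-and-multiply:
534 in binary is 1000010110, i.e. 534 = 512 + 16 + 4 + 2.
37^1 ≡ 37 (mod 71)
37^2 ≡ 37^2 = 1369 ≡ 20 (mod 71)
37^4 ≡ 20^2 = 400 ≡ 45 (mod 71)
37^8 ≡ 45^2 = 2025 ≡ 37 (mod 71)
37^16 ≡ 37^2 = 1369 ≡ 20 (mod 71)
37^32 ≡ 20^2 = 400 ≡ 45 (mod 71)
37^64 ≡ 45^2 = 2025 ≡ 37 (mod 71)
37^128 ≡ 37^2 = 1369 ≡ 20 (mod 71)
37^256 ≡ 20^2 = 400 ≡ 45 (mod 71)
37^512 ≡ 45^2 = 2025 ≡ 37 (mod 71)
37^534 = 37^512 × 37^16 × 37^4 × 37^2 ≡ 37 × 20 × 45 × 20 (mod 71).
Accumulate the product:
37 × 20 = 740 ≡ 30
30 × 45 = 1350 ≡ 1
1 × 20 = 20

20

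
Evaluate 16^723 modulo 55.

26

723 in binary is 1011010011, i.e. 723 = 512 + 128 + 64 + 16 + 2 + 1.
16^1 ≡ 16 (mod 55)
16^2 ≡ 16^2 = 256 ≡ 36 (mod 55)
16^4 ≡ 36^2 = 1296 ≡ 31 (mod 55)
16^8 ≡ 31^2 = 961 ≡ 26 (mod 55)
16^16 ≡ 26^2 = 676 ≡ 16 (mod 55)
16^32 ≡ 16^2 = 256 ≡ 36 (mod 55)
16^64 ≡ 36^2 = 1296 ≡ 31 (mod 55)
16^128 ≡ 31^2 = 961 ≡ 26 (mod 55)
16^256 ≡ 26^2 = 676 ≡ 16 (mod 55)
16^512 ≡ 16^2 = 256 ≡ 36 (mod 55)
16^723 = 16^512 * 16^128 * 16^64 * 16^16 * 16^2 * 16^1 ≡ 36 * 26 * 31 * 16 * 36 * 16 (mod 55).
Accumulate the product:
36 * 26 = 936 ≡ 1
1 * 31 = 31
31 * 16 = 496 ≡ 1
1 * 36 = 36
36 * 16 = 576 ≡ 26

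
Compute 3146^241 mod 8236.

8044

By square-and-multiply:
3146^1 ≡ 3146 (mod 8236)
3146^2 ≡ 3146^2 = 9897316 ≡ 5880 (mod 8236)
3146^4 ≡ 5880^2 = 34574400 ≡ 7908 (mod 8236)
3146^8 ≡ 7908^2 = 62536464 ≡ 516 (mod 8236)
3146^16 ≡ 516^2 = 266256 ≡ 2704 (mod 8236)
3146^32 ≡ 2704^2 = 7311616 ≡ 6284 (mod 8236)
3146^64 ≡ 6284^2 = 39488656 ≡ 5272 (mod 8236)
3146^128 ≡ 5272^2 = 27793984 ≡ 5720 (mod 8236)
3146^241 = 3146^128 · 3146^64 · 3146^32 · 3146^16 · 3146^1 ≡ 5720 · 5272 · 6284 · 2704 · 3146 (mod 8236).
Accumulate the product:
5720 · 5272 = 30155840 ≡ 3844
3844 · 6284 = 24155696 ≡ 7744
7744 · 2704 = 20939776 ≡ 3864
3864 · 3146 = 12156144 ≡ 8044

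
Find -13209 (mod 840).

-13209 = -16·840 + 231, so -13209 ≡ 231 (mod 840).

231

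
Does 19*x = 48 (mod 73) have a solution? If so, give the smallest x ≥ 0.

gcd(19, 73) = 1, so a unique solution mod 73 exists.
19⁻¹ ≡ 50 (mod 73).
x ≡ 50*48 ≡ 64 (mod 73).

64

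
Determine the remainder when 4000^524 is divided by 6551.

Compute successive squares:
524 in binary is 1000001100, i.e. 524 = 512 + 8 + 4.
4000^1 ≡ 4000 (mod 6551)
4000^2 ≡ 4000^2 = 16000000 ≡ 2458 (mod 6551)
4000^4 ≡ 2458^2 = 6041764 ≡ 1742 (mod 6551)
4000^8 ≡ 1742^2 = 3034564 ≡ 1451 (mod 6551)
4000^16 ≡ 1451^2 = 2105401 ≡ 2530 (mod 6551)
4000^32 ≡ 2530^2 = 6400900 ≡ 573 (mod 6551)
4000^64 ≡ 573^2 = 328329 ≡ 779 (mod 6551)
4000^128 ≡ 779^2 = 606841 ≡ 4149 (mod 6551)
4000^256 ≡ 4149^2 = 17214201 ≡ 4724 (mod 6551)
4000^512 ≡ 4724^2 = 22316176 ≡ 3470 (mod 6551)
4000^524 = 4000^512 · 4000^8 · 4000^4 ≡ 3470 · 1451 · 1742 (mod 6551).
Accumulate the product:
3470 · 1451 = 5034970 ≡ 3802
3802 · 1742 = 6623084 ≡ 23

23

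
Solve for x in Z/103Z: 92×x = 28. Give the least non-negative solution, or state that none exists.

63

gcd(92, 103) = 1, so a unique solution mod 103 exists.
92⁻¹ ≡ 28 (mod 103).
x ≡ 28×28 ≡ 63 (mod 103).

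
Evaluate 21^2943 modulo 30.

By square-and-multiply:
2943 in binary is 101101111111, i.e. 2943 = 2048 + 512 + 256 + 64 + 32 + 16 + 8 + 4 + 2 + 1.
21^1 ≡ 21 (mod 30)
21^2 ≡ 21^2 = 441 ≡ 21 (mod 30)
21^4 ≡ 21^2 = 441 ≡ 21 (mod 30)
21^8 ≡ 21^2 = 441 ≡ 21 (mod 30)
21^16 ≡ 21^2 = 441 ≡ 21 (mod 30)
21^32 ≡ 21^2 = 441 ≡ 21 (mod 30)
21^64 ≡ 21^2 = 441 ≡ 21 (mod 30)
21^128 ≡ 21^2 = 441 ≡ 21 (mod 30)
21^256 ≡ 21^2 = 441 ≡ 21 (mod 30)
21^512 ≡ 21^2 = 441 ≡ 21 (mod 30)
21^1024 ≡ 21^2 = 441 ≡ 21 (mod 30)
21^2048 ≡ 21^2 = 441 ≡ 21 (mod 30)
21^2943 = 21^2048 · 21^512 · 21^256 · 21^64 · 21^32 · 21^16 · 21^8 · 21^4 · 21^2 · 21^1 ≡ 21 · 21 · 21 · 21 · 21 · 21 · 21 · 21 · 21 · 21 (mod 30).
Accumulate the product:
21 · 21 = 441 ≡ 21
21 · 21 = 441 ≡ 21
21 · 21 = 441 ≡ 21
21 · 21 = 441 ≡ 21
21 · 21 = 441 ≡ 21
21 · 21 = 441 ≡ 21
21 · 21 = 441 ≡ 21
21 · 21 = 441 ≡ 21
21 · 21 = 441 ≡ 21

21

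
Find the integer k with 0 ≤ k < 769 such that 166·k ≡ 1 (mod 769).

769 = 4×166 + 105
166 = 1×105 + 61
105 = 1×61 + 44
61 = 1×44 + 17
44 = 2×17 + 10
17 = 1×10 + 7
10 = 1×7 + 3
7 = 2×3 + 1
3 = 3×1 + 0
gcd(166, 769) = 1, so the inverse exists.
Back-substitute for 1:
1 = 1×7 − 2×3
  = −2×10 + 3×7
  = 3×17 − 5×10
  = −5×44 + 13×17
  = 13×61 − 18×44
  = −18×105 + 31×61
  = 31×166 − 49×105
  = −49×769 + 227×166
So 166⁻¹ ≡ 227 (mod 769).

227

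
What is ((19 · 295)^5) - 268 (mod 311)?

56

19 · 295 = 5605 ≡ 7 (mod 311)
(7)^5 ≡ 13 (mod 311)
13 - 268 = -255 ≡ 56 (mod 311)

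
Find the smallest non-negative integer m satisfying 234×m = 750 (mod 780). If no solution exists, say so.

gcd(234, 780) = 78, and 78 does not divide 750.
So the congruence has no solution.

no solution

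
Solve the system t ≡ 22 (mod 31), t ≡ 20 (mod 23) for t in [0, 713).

31⁻¹ mod 23: 31×3 ≡ 1 (mod 23), so 31⁻¹ ≡ 3.
t = 22 + 31×((20 − 22)×3 mod 23) = 22 + 31×17 = 549.

549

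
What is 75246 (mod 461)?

75246 = 163*461 + 103, so 75246 ≡ 103 (mod 461).

103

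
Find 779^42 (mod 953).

811

779^1 ≡ 779 (mod 953)
779^2 ≡ 779^2 = 606841 ≡ 733 (mod 953)
779^4 ≡ 733^2 = 537289 ≡ 750 (mod 953)
779^8 ≡ 750^2 = 562500 ≡ 230 (mod 953)
779^16 ≡ 230^2 = 52900 ≡ 485 (mod 953)
779^32 ≡ 485^2 = 235225 ≡ 787 (mod 953)
779^42 = 779^32 · 779^8 · 779^2 ≡ 787 · 230 · 733 (mod 953).
Accumulate the product:
787 · 230 = 181010 ≡ 893
893 · 733 = 654569 ≡ 811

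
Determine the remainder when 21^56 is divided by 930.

56 in binary is 111000, i.e. 56 = 32 + 16 + 8.
21^1 ≡ 21 (mod 930)
21^2 ≡ 21^2 = 441 (mod 930)
21^4 ≡ 441^2 = 194481 ≡ 111 (mod 930)
21^8 ≡ 111^2 = 12321 ≡ 231 (mod 930)
21^16 ≡ 231^2 = 53361 ≡ 351 (mod 930)
21^32 ≡ 351^2 = 123201 ≡ 441 (mod 930)
21^56 = 21^32 × 21^16 × 21^8 ≡ 441 × 351 × 231 (mod 930).
Accumulate the product:
441 × 351 = 154791 ≡ 411
411 × 231 = 94941 ≡ 81

81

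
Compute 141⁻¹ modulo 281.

281 = 1×141 + 140
141 = 1×140 + 1
140 = 140×1 + 0
gcd(141, 281) = 1, so the inverse exists.
Back-substitute for 1:
1 = 1×141 − 1×140
  = −1×281 + 2×141
So 141⁻¹ ≡ 2 (mod 281).

2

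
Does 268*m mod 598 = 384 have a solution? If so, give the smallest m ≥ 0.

gcd(268, 598) = 2, and 2 | 384, so solutions exist.
Divide through by 2: 134*m = 192 (mod 299).
134⁻¹ ≡ 270 (mod 299).
m ≡ 270*192 ≡ 113 (mod 299).
The smallest non-negative solution is m = 113.

113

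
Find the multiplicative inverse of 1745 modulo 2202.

53

2202 = 1*1745 + 457
1745 = 3*457 + 374
457 = 1*374 + 83
374 = 4*83 + 42
83 = 1*42 + 41
42 = 1*41 + 1
41 = 41*1 + 0
gcd(1745, 2202) = 1, so the inverse exists.
Back-substitute for 1:
1 = 1*42 − 1*41
  = −1*83 + 2*42
  = 2*374 − 9*83
  = −9*457 + 11*374
  = 11*1745 − 42*457
  = −42*2202 + 53*1745
So 1745⁻¹ ≡ 53 (mod 2202).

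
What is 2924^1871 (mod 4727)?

Using repeated squaring:
1871 in binary is 11101001111, i.e. 1871 = 1024 + 512 + 256 + 64 + 8 + 4 + 2 + 1.
2924^1 ≡ 2924 (mod 4727)
2924^2 ≡ 2924^2 = 8549776 ≡ 3360 (mod 4727)
2924^4 ≡ 3360^2 = 11289600 ≡ 1524 (mod 4727)
2924^8 ≡ 1524^2 = 2322576 ≡ 1619 (mod 4727)
2924^16 ≡ 1619^2 = 2621161 ≡ 2403 (mod 4727)
2924^32 ≡ 2403^2 = 5774409 ≡ 2742 (mod 4727)
2924^64 ≡ 2742^2 = 7518564 ≡ 2634 (mod 4727)
2924^128 ≡ 2634^2 = 6937956 ≡ 3447 (mod 4727)
2924^256 ≡ 3447^2 = 11881809 ≡ 2858 (mod 4727)
2924^512 ≡ 2858^2 = 8168164 ≡ 4635 (mod 4727)
2924^1024 ≡ 4635^2 = 21483225 ≡ 3737 (mod 4727)
2924^1871 = 2924^1024 * 2924^512 * 2924^256 * 2924^64 * 2924^8 * 2924^4 * 2924^2 * 2924^1 ≡ 3737 * 4635 * 2858 * 2634 * 1619 * 1524 * 3360 * 2924 (mod 4727).
Accumulate the product:
3737 * 4635 = 17320995 ≡ 1267
1267 * 2858 = 3621086 ≡ 204
204 * 2634 = 537336 ≡ 3185
3185 * 1619 = 5156515 ≡ 4085
4085 * 1524 = 6225540 ≡ 81
81 * 3360 = 272160 ≡ 2721
2721 * 2924 = 7956204 ≡ 663

663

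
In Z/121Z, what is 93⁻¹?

108

By the extended Euclidean algorithm:
121 = 1×93 + 28
93 = 3×28 + 9
28 = 3×9 + 1
9 = 9×1 + 0
gcd(93, 121) = 1, so the inverse exists.
Back-substitute for 1:
1 = 1×28 − 3×9
  = −3×93 + 10×28
  = 10×121 − 13×93
So 93⁻¹ ≡ −13 ≡ 108 (mod 121).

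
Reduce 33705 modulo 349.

201

33705 = 96×349 + 201, so 33705 ≡ 201 (mod 349).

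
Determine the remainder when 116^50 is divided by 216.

116^1 ≡ 116 (mod 216)
116^2 ≡ 116^2 = 13456 ≡ 64 (mod 216)
116^4 ≡ 64^2 = 4096 ≡ 208 (mod 216)
116^8 ≡ 208^2 = 43264 ≡ 64 (mod 216)
116^16 ≡ 64^2 = 4096 ≡ 208 (mod 216)
116^32 ≡ 208^2 = 43264 ≡ 64 (mod 216)
116^50 = 116^32 · 116^16 · 116^2 ≡ 64 · 208 · 64 (mod 216).
Accumulate the product:
64 · 208 = 13312 ≡ 136
136 · 64 = 8704 ≡ 64

64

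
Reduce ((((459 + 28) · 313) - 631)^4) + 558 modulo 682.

448

459 + 28 = 487
487 · 313 = 152431 ≡ 345 (mod 682)
345 - 631 = -286 ≡ 396 (mod 682)
(396)^4 ≡ 572 (mod 682)
572 + 558 = 1130 ≡ 448 (mod 682)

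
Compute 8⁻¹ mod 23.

Run the extended Euclidean algorithm:
23 = 2*8 + 7
8 = 1*7 + 1
7 = 7*1 + 0
gcd(8, 23) = 1, so the inverse exists.
Back-substitute for 1:
1 = 1*8 − 1*7
  = −1*23 + 3*8
So 8⁻¹ ≡ 3 (mod 23).

3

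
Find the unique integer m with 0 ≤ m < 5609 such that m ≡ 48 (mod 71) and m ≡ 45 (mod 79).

2178

71⁻¹ mod 79: 71×69 ≡ 1 (mod 79), so 71⁻¹ ≡ 69.
m = 48 + 71×((45 − 48)×69 mod 79) = 48 + 71×30 = 2178.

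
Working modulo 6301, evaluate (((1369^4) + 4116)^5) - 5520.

(1369)^4 ≡ 2884 (mod 6301)
2884 + 4116 = 7000 ≡ 699 (mod 6301)
(699)^5 ≡ 2650 (mod 6301)
2650 - 5520 = -2870 ≡ 3431 (mod 6301)

3431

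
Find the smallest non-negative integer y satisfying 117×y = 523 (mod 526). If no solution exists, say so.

gcd(117, 526) = 1, so a unique solution mod 526 exists.
117⁻¹ ≡ 9 (mod 526).
y ≡ 9×523 ≡ 499 (mod 526).

499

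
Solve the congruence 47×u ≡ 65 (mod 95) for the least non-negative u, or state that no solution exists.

60

gcd(47, 95) = 1, so a unique solution mod 95 exists.
47⁻¹ ≡ 93 (mod 95).
u ≡ 93×65 ≡ 60 (mod 95).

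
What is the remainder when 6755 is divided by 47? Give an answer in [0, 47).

34

6755 = 143·47 + 34, so 6755 ≡ 34 (mod 47).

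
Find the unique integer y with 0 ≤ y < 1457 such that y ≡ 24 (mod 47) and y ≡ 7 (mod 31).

47⁻¹ mod 31: 47×2 ≡ 1 (mod 31), so 47⁻¹ ≡ 2.
y = 24 + 47×((7 − 24)×2 mod 31) = 24 + 47×28 = 1340.

1340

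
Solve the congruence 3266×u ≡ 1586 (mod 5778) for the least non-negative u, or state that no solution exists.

1897

gcd(3266, 5778) = 2, and 2 | 1586, so solutions exist.
Divide through by 2: 1633×u mod 2889 = 793.
1633⁻¹ ≡ 1456 (mod 2889).
u ≡ 1456×793 ≡ 1897 (mod 2889).
The smallest non-negative solution is u = 1897.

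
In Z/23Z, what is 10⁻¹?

Run the extended Euclidean algorithm:
23 = 2·10 + 3
10 = 3·3 + 1
3 = 3·1 + 0
gcd(10, 23) = 1, so the inverse exists.
Back-substitute for 1:
1 = 1·10 − 3·3
  = −3·23 + 7·10
So 10⁻¹ ≡ 7 (mod 23).

7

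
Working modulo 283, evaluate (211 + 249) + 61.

238

211 + 249 = 460 ≡ 177 (mod 283)
177 + 61 = 238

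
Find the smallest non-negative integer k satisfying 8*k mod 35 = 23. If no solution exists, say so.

gcd(8, 35) = 1, so a unique solution mod 35 exists.
8⁻¹ ≡ 22 (mod 35).
k ≡ 22*23 ≡ 16 (mod 35).

16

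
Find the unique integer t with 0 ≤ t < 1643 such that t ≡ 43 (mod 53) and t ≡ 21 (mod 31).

1633

53⁻¹ mod 31: 53*24 ≡ 1 (mod 31), so 53⁻¹ ≡ 24.
t = 43 + 53*((21 − 43)*24 mod 31) = 43 + 53*30 = 1633.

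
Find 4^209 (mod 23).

1

Using repeated squaring:
209 in binary is 11010001, i.e. 209 = 128 + 64 + 16 + 1.
4^1 ≡ 4 (mod 23)
4^2 ≡ 4^2 = 16 (mod 23)
4^4 ≡ 16^2 = 256 ≡ 3 (mod 23)
4^8 ≡ 3^2 = 9 (mod 23)
4^16 ≡ 9^2 = 81 ≡ 12 (mod 23)
4^32 ≡ 12^2 = 144 ≡ 6 (mod 23)
4^64 ≡ 6^2 = 36 ≡ 13 (mod 23)
4^128 ≡ 13^2 = 169 ≡ 8 (mod 23)
4^209 = 4^128 * 4^64 * 4^16 * 4^1 ≡ 8 * 13 * 12 * 4 (mod 23).
Accumulate the product:
8 * 13 = 104 ≡ 12
12 * 12 = 144 ≡ 6
6 * 4 = 24 ≡ 1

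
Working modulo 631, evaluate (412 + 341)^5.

412 + 341 = 753 ≡ 122 (mod 631)
(122)^5 ≡ 30 (mod 631)

30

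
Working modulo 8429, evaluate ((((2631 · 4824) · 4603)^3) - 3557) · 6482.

7945

2631 · 4824 = 12691944 ≡ 6299 (mod 8429)
6299 · 4603 = 28994297 ≡ 6966 (mod 8429)
(6966)^3 ≡ 5224 (mod 8429)
5224 - 3557 = 1667
1667 · 6482 = 10805494 ≡ 7945 (mod 8429)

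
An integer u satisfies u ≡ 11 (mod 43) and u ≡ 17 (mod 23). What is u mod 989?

914

43⁻¹ mod 23: 43*15 ≡ 1 (mod 23), so 43⁻¹ ≡ 15.
u = 11 + 43*((17 − 11)*15 mod 23) = 11 + 43*21 = 914.
Check: 914 mod 43 = 11, 914 mod 23 = 17. ✓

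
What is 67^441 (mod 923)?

369

Compute successive squares:
67^1 ≡ 67 (mod 923)
67^2 ≡ 67^2 = 4489 ≡ 797 (mod 923)
67^4 ≡ 797^2 = 635209 ≡ 185 (mod 923)
67^8 ≡ 185^2 = 34225 ≡ 74 (mod 923)
67^16 ≡ 74^2 = 5476 ≡ 861 (mod 923)
67^32 ≡ 861^2 = 741321 ≡ 152 (mod 923)
67^64 ≡ 152^2 = 23104 ≡ 29 (mod 923)
67^128 ≡ 29^2 = 841 (mod 923)
67^256 ≡ 841^2 = 707281 ≡ 263 (mod 923)
67^441 = 67^256 · 67^128 · 67^32 · 67^16 · 67^8 · 67^1 ≡ 263 · 841 · 152 · 861 · 74 · 67 (mod 923).
Accumulate the product:
263 · 841 = 221183 ≡ 586
586 · 152 = 89072 ≡ 464
464 · 861 = 399504 ≡ 768
768 · 74 = 56832 ≡ 529
529 · 67 = 35443 ≡ 369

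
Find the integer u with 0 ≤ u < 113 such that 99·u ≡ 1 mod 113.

8

113 = 1×99 + 14
99 = 7×14 + 1
14 = 14×1 + 0
gcd(99, 113) = 1, so the inverse exists.
Bézout: 1 = −7×113 + 8×99.
So 99⁻¹ ≡ 8 (mod 113).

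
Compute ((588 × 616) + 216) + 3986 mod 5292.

588 × 616 = 362208 ≡ 2352 (mod 5292)
2352 + 216 = 2568
2568 + 3986 = 6554 ≡ 1262 (mod 5292)

1262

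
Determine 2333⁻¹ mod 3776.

437

By the extended Euclidean algorithm:
3776 = 1×2333 + 1443
2333 = 1×1443 + 890
1443 = 1×890 + 553
890 = 1×553 + 337
553 = 1×337 + 216
337 = 1×216 + 121
216 = 1×121 + 95
121 = 1×95 + 26
95 = 3×26 + 17
26 = 1×17 + 9
17 = 1×9 + 8
9 = 1×8 + 1
8 = 8×1 + 0
gcd(2333, 3776) = 1, so the inverse exists.
Back-substitute for 1:
1 = 1×9 − 1×8
  = −1×17 + 2×9
  = 2×26 − 3×17
  = −3×95 + 11×26
  = 11×121 − 14×95
  = −14×216 + 25×121
  = 25×337 − 39×216
  = −39×553 + 64×337
  = 64×890 − 103×553
  = −103×1443 + 167×890
  = 167×2333 − 270×1443
  = −270×3776 + 437×2333
So 2333⁻¹ ≡ 437 (mod 3776).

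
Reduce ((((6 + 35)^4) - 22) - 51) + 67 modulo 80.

6 + 35 = 41
(41)^4 ≡ 1 (mod 80)
1 - 22 = -21 ≡ 59 (mod 80)
59 - 51 = 8
8 + 67 = 75

75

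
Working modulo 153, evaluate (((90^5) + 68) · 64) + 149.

(90)^5 ≡ 99 (mod 153)
99 + 68 = 167 ≡ 14 (mod 153)
14 · 64 = 896 ≡ 131 (mod 153)
131 + 149 = 280 ≡ 127 (mod 153)

127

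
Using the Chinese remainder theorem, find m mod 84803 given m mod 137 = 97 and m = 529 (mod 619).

137⁻¹ mod 619: 137*122 ≡ 1 (mod 619), so 137⁻¹ ≡ 122.
m = 97 + 137*((529 − 97)*122 mod 619) = 97 + 137*89 = 12290.

12290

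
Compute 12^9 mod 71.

50

12^1 ≡ 12 (mod 71)
12^2 ≡ 12^2 = 144 ≡ 2 (mod 71)
12^4 ≡ 2^2 = 4 (mod 71)
12^8 ≡ 4^2 = 16 (mod 71)
12^9 = 12^8 · 12^1 ≡ 16 · 12 (mod 71).
16 · 12 = 192 ≡ 50 (mod 71).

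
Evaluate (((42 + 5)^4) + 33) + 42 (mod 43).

30

42 + 5 = 47 ≡ 4 (mod 43)
(4)^4 ≡ 41 (mod 43)
41 + 33 = 74 ≡ 31 (mod 43)
31 + 42 = 73 ≡ 30 (mod 43)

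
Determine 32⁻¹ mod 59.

Apply the Euclidean algorithm and back-substitute:
59 = 1·32 + 27
32 = 1·27 + 5
27 = 5·5 + 2
5 = 2·2 + 1
2 = 2·1 + 0
gcd(32, 59) = 1, so the inverse exists.
Back-substitute for 1:
1 = 1·5 − 2·2
  = −2·27 + 11·5
  = 11·32 − 13·27
  = −13·59 + 24·32
So 32⁻¹ ≡ 24 (mod 59).

24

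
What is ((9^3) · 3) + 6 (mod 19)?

8

(9)^3 ≡ 7 (mod 19)
7 · 3 = 21 ≡ 2 (mod 19)
2 + 6 = 8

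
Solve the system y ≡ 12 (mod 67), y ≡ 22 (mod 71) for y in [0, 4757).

67⁻¹ mod 71: 67*53 ≡ 1 (mod 71), so 67⁻¹ ≡ 53.
y = 12 + 67*((22 − 12)*53 mod 71) = 12 + 67*33 = 2223.
Check: 2223 mod 67 = 12, 2223 mod 71 = 22. ✓

2223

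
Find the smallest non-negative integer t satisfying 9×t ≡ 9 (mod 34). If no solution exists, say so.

1

gcd(9, 34) = 1, so a unique solution mod 34 exists.
9⁻¹ ≡ 19 (mod 34).
t ≡ 19×9 ≡ 1 (mod 34).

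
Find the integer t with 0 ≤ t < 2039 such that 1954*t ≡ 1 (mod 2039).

2015

By the extended Euclidean algorithm:
2039 = 1×1954 + 85
1954 = 22×85 + 84
85 = 1×84 + 1
84 = 84×1 + 0
gcd(1954, 2039) = 1, so the inverse exists.
Back-substitute for 1:
1 = 1×85 − 1×84
  = −1×1954 + 23×85
  = 23×2039 − 24×1954
So 1954⁻¹ ≡ −24 ≡ 2015 (mod 2039).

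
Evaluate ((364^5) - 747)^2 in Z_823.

(364)^5 ≡ 553 (mod 823)
553 - 747 = -194 ≡ 629 (mod 823)
(629)^2 ≡ 601 (mod 823)

601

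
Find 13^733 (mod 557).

Compute successive squares:
733 in binary is 1011011101, i.e. 733 = 512 + 128 + 64 + 16 + 8 + 4 + 1.
13^1 ≡ 13 (mod 557)
13^2 ≡ 13^2 = 169 (mod 557)
13^4 ≡ 169^2 = 28561 ≡ 154 (mod 557)
13^8 ≡ 154^2 = 23716 ≡ 322 (mod 557)
13^16 ≡ 322^2 = 103684 ≡ 82 (mod 557)
13^32 ≡ 82^2 = 6724 ≡ 40 (mod 557)
13^64 ≡ 40^2 = 1600 ≡ 486 (mod 557)
13^128 ≡ 486^2 = 236196 ≡ 28 (mod 557)
13^256 ≡ 28^2 = 784 ≡ 227 (mod 557)
13^512 ≡ 227^2 = 51529 ≡ 285 (mod 557)
13^733 = 13^512 · 13^128 · 13^64 · 13^16 · 13^8 · 13^4 · 13^1 ≡ 285 · 28 · 486 · 82 · 322 · 154 · 13 (mod 557).
Accumulate the product:
285 · 28 = 7980 ≡ 182
182 · 486 = 88452 ≡ 446
446 · 82 = 36572 ≡ 367
367 · 322 = 118174 ≡ 90
90 · 154 = 13860 ≡ 492
492 · 13 = 6396 ≡ 269

269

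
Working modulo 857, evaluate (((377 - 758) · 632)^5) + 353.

377 - 758 = -381 ≡ 476 (mod 857)
476 · 632 = 300832 ≡ 25 (mod 857)
(25)^5 ≡ 110 (mod 857)
110 + 353 = 463

463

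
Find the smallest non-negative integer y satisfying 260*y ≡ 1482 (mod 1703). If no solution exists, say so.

45

gcd(260, 1703) = 13, and 13 | 1482, so solutions exist.
Divide through by 13: 20*y = 114 (mod 131).
20⁻¹ ≡ 59 (mod 131).
y ≡ 59*114 ≡ 45 (mod 131).
The smallest non-negative solution is y = 45.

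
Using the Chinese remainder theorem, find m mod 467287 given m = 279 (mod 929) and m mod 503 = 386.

71812

929⁻¹ mod 503: 929×405 ≡ 1 (mod 503), so 929⁻¹ ≡ 405.
m = 279 + 929×((386 − 279)×405 mod 503) = 279 + 929×77 = 71812.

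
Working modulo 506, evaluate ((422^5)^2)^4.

(422)^5 ≡ 430 (mod 506)
(430)^2 ≡ 210 (mod 506)
(210)^4 ≡ 12 (mod 506)

12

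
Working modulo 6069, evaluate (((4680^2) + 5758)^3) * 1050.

147

(4680)^2 ≡ 5448 (mod 6069)
5448 + 5758 = 11206 ≡ 5137 (mod 6069)
(5137)^3 ≡ 4549 (mod 6069)
4549 * 1050 = 4776450 ≡ 147 (mod 6069)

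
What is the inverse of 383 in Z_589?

By the extended Euclidean algorithm:
589 = 1·383 + 206
383 = 1·206 + 177
206 = 1·177 + 29
177 = 6·29 + 3
29 = 9·3 + 2
3 = 1·2 + 1
2 = 2·1 + 0
gcd(383, 589) = 1, so the inverse exists.
Back-substitute for 1:
1 = 1·3 − 1·2
  = −1·29 + 10·3
  = 10·177 − 61·29
  = −61·206 + 71·177
  = 71·383 − 132·206
  = −132·589 + 203·383
So 383⁻¹ ≡ 203 (mod 589).

203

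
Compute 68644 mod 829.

68644 = 82×829 + 666, so 68644 ≡ 666 (mod 829).

666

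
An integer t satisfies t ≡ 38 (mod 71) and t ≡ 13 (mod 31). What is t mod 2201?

819

71⁻¹ mod 31: 71*7 ≡ 1 (mod 31), so 71⁻¹ ≡ 7.
t = 38 + 71*((13 − 38)*7 mod 31) = 38 + 71*11 = 819.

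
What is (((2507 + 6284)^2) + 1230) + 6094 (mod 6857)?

2507 + 6284 = 8791 ≡ 1934 (mod 6857)
(1934)^2 ≡ 3291 (mod 6857)
3291 + 1230 = 4521
4521 + 6094 = 10615 ≡ 3758 (mod 6857)

3758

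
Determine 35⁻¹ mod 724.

724 = 20*35 + 24
35 = 1*24 + 11
24 = 2*11 + 2
11 = 5*2 + 1
2 = 2*1 + 0
gcd(35, 724) = 1, so the inverse exists.
Bézout: 1 = −16*724 + 331*35.
So 35⁻¹ ≡ 331 (mod 724).

331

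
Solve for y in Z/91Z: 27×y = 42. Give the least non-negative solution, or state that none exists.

gcd(27, 91) = 1, so a unique solution mod 91 exists.
27⁻¹ ≡ 27 (mod 91).
y ≡ 27×42 ≡ 42 (mod 91).

42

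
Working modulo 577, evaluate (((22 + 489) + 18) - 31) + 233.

154

22 + 489 = 511
511 + 18 = 529
529 - 31 = 498
498 + 233 = 731 ≡ 154 (mod 577)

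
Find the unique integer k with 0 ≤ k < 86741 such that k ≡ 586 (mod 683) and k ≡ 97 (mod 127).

683⁻¹ mod 127: 683×45 ≡ 1 (mod 127), so 683⁻¹ ≡ 45.
k = 586 + 683×((97 − 586)×45 mod 127) = 586 + 683×93 = 64105.

64105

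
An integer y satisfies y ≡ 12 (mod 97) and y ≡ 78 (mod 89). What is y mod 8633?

7287

97⁻¹ mod 89: 97×78 ≡ 1 (mod 89), so 97⁻¹ ≡ 78.
y = 12 + 97×((78 − 12)×78 mod 89) = 12 + 97×75 = 7287.
Check: 7287 mod 97 = 12, 7287 mod 89 = 78. ✓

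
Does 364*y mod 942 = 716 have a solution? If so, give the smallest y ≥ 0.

209

gcd(364, 942) = 2, and 2 | 716, so solutions exist.
Divide through by 2: 182*y ≡ 358 mod 471.
182⁻¹ ≡ 44 (mod 471).
y ≡ 44*358 ≡ 209 (mod 471).
The smallest non-negative solution is y = 209.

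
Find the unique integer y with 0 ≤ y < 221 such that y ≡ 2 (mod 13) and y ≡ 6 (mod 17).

13⁻¹ mod 17: 13*4 ≡ 1 (mod 17), so 13⁻¹ ≡ 4.
y = 2 + 13*((6 − 2)*4 mod 17) = 2 + 13*16 = 210.
Check: 210 mod 13 = 2, 210 mod 17 = 6. ✓

210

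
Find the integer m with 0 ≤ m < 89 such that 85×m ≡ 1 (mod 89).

22

89 = 1·85 + 4
85 = 21·4 + 1
4 = 4·1 + 0
gcd(85, 89) = 1, so the inverse exists.
Bézout: 1 = −21·89 + 22·85.
So 85⁻¹ ≡ 22 (mod 89).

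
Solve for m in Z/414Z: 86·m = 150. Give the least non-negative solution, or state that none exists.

gcd(86, 414) = 2, and 2 | 150, so solutions exist.
Divide through by 2: 43·m ≡ 75 (mod 207).
43⁻¹ ≡ 130 (mod 207).
m ≡ 130·75 ≡ 21 (mod 207).
The smallest non-negative solution is m = 21.

21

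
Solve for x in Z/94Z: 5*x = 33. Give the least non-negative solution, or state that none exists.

63

gcd(5, 94) = 1, so a unique solution mod 94 exists.
5⁻¹ ≡ 19 (mod 94).
x ≡ 19*33 ≡ 63 (mod 94).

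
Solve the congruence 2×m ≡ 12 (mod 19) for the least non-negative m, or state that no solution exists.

6

gcd(2, 19) = 1, so a unique solution mod 19 exists.
2⁻¹ ≡ 10 (mod 19).
m ≡ 10×12 ≡ 6 (mod 19).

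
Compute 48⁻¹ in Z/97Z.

95

Run the extended Euclidean algorithm:
97 = 2×48 + 1
48 = 48×1 + 0
gcd(48, 97) = 1, so the inverse exists.
Bézout: 1 = 1×97 − 2×48.
So 48⁻¹ ≡ −2 ≡ 95 (mod 97).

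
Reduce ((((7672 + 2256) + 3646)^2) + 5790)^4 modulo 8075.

2486

7672 + 2256 = 9928 ≡ 1853 (mod 8075)
1853 + 3646 = 5499
(5499)^2 ≡ 6201 (mod 8075)
6201 + 5790 = 11991 ≡ 3916 (mod 8075)
(3916)^4 ≡ 2486 (mod 8075)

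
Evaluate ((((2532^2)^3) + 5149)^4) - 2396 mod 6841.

(2532)^2 ≡ 1007 (mod 6841)
(1007)^3 ≡ 4955 (mod 6841)
4955 + 5149 = 10104 ≡ 3263 (mod 6841)
(3263)^4 ≡ 5082 (mod 6841)
5082 - 2396 = 2686

2686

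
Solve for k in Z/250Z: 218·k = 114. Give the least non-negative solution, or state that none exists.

gcd(218, 250) = 2, and 2 | 114, so solutions exist.
Divide through by 2: 109·k ≡ 57 mod 125.
109⁻¹ ≡ 39 (mod 125).
k ≡ 39·57 ≡ 98 (mod 125).
The smallest non-negative solution is k = 98.

98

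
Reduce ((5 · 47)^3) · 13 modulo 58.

3

5 · 47 = 235 ≡ 3 (mod 58)
(3)^3 ≡ 27 (mod 58)
27 · 13 = 351 ≡ 3 (mod 58)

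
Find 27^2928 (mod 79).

Using repeated squaring:
2928 in binary is 101101110000, i.e. 2928 = 2048 + 512 + 256 + 64 + 32 + 16.
27^1 ≡ 27 (mod 79)
27^2 ≡ 27^2 = 729 ≡ 18 (mod 79)
27^4 ≡ 18^2 = 324 ≡ 8 (mod 79)
27^8 ≡ 8^2 = 64 (mod 79)
27^16 ≡ 64^2 = 4096 ≡ 67 (mod 79)
27^32 ≡ 67^2 = 4489 ≡ 65 (mod 79)
27^64 ≡ 65^2 = 4225 ≡ 38 (mod 79)
27^128 ≡ 38^2 = 1444 ≡ 22 (mod 79)
27^256 ≡ 22^2 = 484 ≡ 10 (mod 79)
27^512 ≡ 10^2 = 100 ≡ 21 (mod 79)
27^1024 ≡ 21^2 = 441 ≡ 46 (mod 79)
27^2048 ≡ 46^2 = 2116 ≡ 62 (mod 79)
27^2928 = 27^2048 × 27^512 × 27^256 × 27^64 × 27^32 × 27^16 ≡ 62 × 21 × 10 × 38 × 65 × 67 (mod 79).
Accumulate the product:
62 × 21 = 1302 ≡ 38
38 × 10 = 380 ≡ 64
64 × 38 = 2432 ≡ 62
62 × 65 = 4030 ≡ 1
1 × 67 = 67

67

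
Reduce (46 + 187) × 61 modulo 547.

538

46 + 187 = 233
233 × 61 = 14213 ≡ 538 (mod 547)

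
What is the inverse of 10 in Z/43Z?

43 = 4×10 + 3
10 = 3×3 + 1
3 = 3×1 + 0
gcd(10, 43) = 1, so the inverse exists.
Bézout: 1 = −3×43 + 13×10.
So 10⁻¹ ≡ 13 (mod 43).

13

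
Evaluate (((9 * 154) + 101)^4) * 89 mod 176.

137

9 * 154 = 1386 ≡ 154 (mod 176)
154 + 101 = 255 ≡ 79 (mod 176)
(79)^4 ≡ 49 (mod 176)
49 * 89 = 4361 ≡ 137 (mod 176)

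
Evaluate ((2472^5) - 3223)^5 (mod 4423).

437

(2472)^5 ≡ 2315 (mod 4423)
2315 - 3223 = -908 ≡ 3515 (mod 4423)
(3515)^5 ≡ 437 (mod 4423)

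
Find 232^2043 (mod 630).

568

Compute successive squares:
2043 in binary is 11111111011, i.e. 2043 = 1024 + 512 + 256 + 128 + 64 + 32 + 16 + 8 + 2 + 1.
232^1 ≡ 232 (mod 630)
232^2 ≡ 232^2 = 53824 ≡ 274 (mod 630)
232^4 ≡ 274^2 = 75076 ≡ 106 (mod 630)
232^8 ≡ 106^2 = 11236 ≡ 526 (mod 630)
232^16 ≡ 526^2 = 276676 ≡ 106 (mod 630)
232^32 ≡ 106^2 = 11236 ≡ 526 (mod 630)
232^64 ≡ 526^2 = 276676 ≡ 106 (mod 630)
232^128 ≡ 106^2 = 11236 ≡ 526 (mod 630)
232^256 ≡ 526^2 = 276676 ≡ 106 (mod 630)
232^512 ≡ 106^2 = 11236 ≡ 526 (mod 630)
232^1024 ≡ 526^2 = 276676 ≡ 106 (mod 630)
232^2043 = 232^1024 * 232^512 * 232^256 * 232^128 * 232^64 * 232^32 * 232^16 * 232^8 * 232^2 * 232^1 ≡ 106 * 526 * 106 * 526 * 106 * 526 * 106 * 526 * 274 * 232 (mod 630).
Accumulate the product:
106 * 526 = 55756 ≡ 316
316 * 106 = 33496 ≡ 106
106 * 526 = 55756 ≡ 316
316 * 106 = 33496 ≡ 106
106 * 526 = 55756 ≡ 316
316 * 106 = 33496 ≡ 106
106 * 526 = 55756 ≡ 316
316 * 274 = 86584 ≡ 274
274 * 232 = 63568 ≡ 568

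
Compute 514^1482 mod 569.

175

Using repeated squaring:
1482 in binary is 10111001010, i.e. 1482 = 1024 + 256 + 128 + 64 + 8 + 2.
514^1 ≡ 514 (mod 569)
514^2 ≡ 514^2 = 264196 ≡ 180 (mod 569)
514^4 ≡ 180^2 = 32400 ≡ 536 (mod 569)
514^8 ≡ 536^2 = 287296 ≡ 520 (mod 569)
514^16 ≡ 520^2 = 270400 ≡ 125 (mod 569)
514^32 ≡ 125^2 = 15625 ≡ 262 (mod 569)
514^64 ≡ 262^2 = 68644 ≡ 364 (mod 569)
514^128 ≡ 364^2 = 132496 ≡ 488 (mod 569)
514^256 ≡ 488^2 = 238144 ≡ 302 (mod 569)
514^512 ≡ 302^2 = 91204 ≡ 164 (mod 569)
514^1024 ≡ 164^2 = 26896 ≡ 153 (mod 569)
514^1482 = 514^1024 × 514^256 × 514^128 × 514^64 × 514^8 × 514^2 ≡ 153 × 302 × 488 × 364 × 520 × 180 (mod 569).
Accumulate the product:
153 × 302 = 46206 ≡ 117
117 × 488 = 57096 ≡ 196
196 × 364 = 71344 ≡ 219
219 × 520 = 113880 ≡ 80
80 × 180 = 14400 ≡ 175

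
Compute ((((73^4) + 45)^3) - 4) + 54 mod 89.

13

(73)^4 ≡ 32 (mod 89)
32 + 45 = 77
(77)^3 ≡ 52 (mod 89)
52 - 4 = 48
48 + 54 = 102 ≡ 13 (mod 89)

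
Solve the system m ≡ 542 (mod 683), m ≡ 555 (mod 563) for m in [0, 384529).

157632

683⁻¹ mod 563: 683×61 ≡ 1 (mod 563), so 683⁻¹ ≡ 61.
m = 542 + 683×((555 − 542)×61 mod 563) = 542 + 683×230 = 157632.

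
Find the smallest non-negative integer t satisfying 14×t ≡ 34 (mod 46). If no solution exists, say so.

gcd(14, 46) = 2, and 2 | 34, so solutions exist.
Divide through by 2: 7×t ≡ 17 mod 23.
7⁻¹ ≡ 10 (mod 23).
t ≡ 10×17 ≡ 9 (mod 23).
The smallest non-negative solution is t = 9.

9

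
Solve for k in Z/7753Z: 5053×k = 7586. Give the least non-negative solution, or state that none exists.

3621

gcd(5053, 7753) = 1, so a unique solution mod 7753 exists.
5053⁻¹ ≡ 2346 (mod 7753).
k ≡ 2346×7586 ≡ 3621 (mod 7753).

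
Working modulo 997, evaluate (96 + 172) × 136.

96 + 172 = 268
268 × 136 = 36448 ≡ 556 (mod 997)

556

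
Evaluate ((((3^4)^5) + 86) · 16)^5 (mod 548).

(3)^4 ≡ 81 (mod 548)
(81)^5 ≡ 141 (mod 548)
141 + 86 = 227
227 · 16 = 3632 ≡ 344 (mod 548)
(344)^5 ≡ 440 (mod 548)

440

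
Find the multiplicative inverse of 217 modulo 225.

28

225 = 1·217 + 8
217 = 27·8 + 1
8 = 8·1 + 0
gcd(217, 225) = 1, so the inverse exists.
Back-substitute for 1:
1 = 1·217 − 27·8
  = −27·225 + 28·217
So 217⁻¹ ≡ 28 (mod 225).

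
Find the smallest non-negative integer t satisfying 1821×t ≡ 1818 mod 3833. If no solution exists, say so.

gcd(1821, 3833) = 1, so a unique solution mod 3833 exists.
1821⁻¹ ≡ 2067 (mod 3833).
t ≡ 2067×1818 ≡ 1466 (mod 3833).

1466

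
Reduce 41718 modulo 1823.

1612

41718 = 22·1823 + 1612, so 41718 ≡ 1612 (mod 1823).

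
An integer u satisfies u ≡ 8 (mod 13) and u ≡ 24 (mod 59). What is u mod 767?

13⁻¹ mod 59: 13×50 ≡ 1 (mod 59), so 13⁻¹ ≡ 50.
u = 8 + 13×((24 − 8)×50 mod 59) = 8 + 13×33 = 437.

437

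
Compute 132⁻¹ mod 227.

Run the extended Euclidean algorithm:
227 = 1·132 + 95
132 = 1·95 + 37
95 = 2·37 + 21
37 = 1·21 + 16
21 = 1·16 + 5
16 = 3·5 + 1
5 = 5·1 + 0
gcd(132, 227) = 1, so the inverse exists.
Back-substitute for 1:
1 = 1·16 − 3·5
  = −3·21 + 4·16
  = 4·37 − 7·21
  = −7·95 + 18·37
  = 18·132 − 25·95
  = −25·227 + 43·132
So 132⁻¹ ≡ 43 (mod 227).

43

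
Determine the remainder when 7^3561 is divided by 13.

3561 in binary is 110111101001, i.e. 3561 = 2048 + 1024 + 256 + 128 + 64 + 32 + 8 + 1.
7^1 ≡ 7 (mod 13)
7^2 ≡ 7^2 = 49 ≡ 10 (mod 13)
7^4 ≡ 10^2 = 100 ≡ 9 (mod 13)
7^8 ≡ 9^2 = 81 ≡ 3 (mod 13)
7^16 ≡ 3^2 = 9 (mod 13)
7^32 ≡ 9^2 = 81 ≡ 3 (mod 13)
7^64 ≡ 3^2 = 9 (mod 13)
7^128 ≡ 9^2 = 81 ≡ 3 (mod 13)
7^256 ≡ 3^2 = 9 (mod 13)
7^512 ≡ 9^2 = 81 ≡ 3 (mod 13)
7^1024 ≡ 3^2 = 9 (mod 13)
7^2048 ≡ 9^2 = 81 ≡ 3 (mod 13)
7^3561 = 7^2048 · 7^1024 · 7^256 · 7^128 · 7^64 · 7^32 · 7^8 · 7^1 ≡ 3 · 9 · 9 · 3 · 9 · 3 · 3 · 7 (mod 13).
Accumulate the product:
3 · 9 = 27 ≡ 1
1 · 9 = 9
9 · 3 = 27 ≡ 1
1 · 9 = 9
9 · 3 = 27 ≡ 1
1 · 3 = 3
3 · 7 = 21 ≡ 8

8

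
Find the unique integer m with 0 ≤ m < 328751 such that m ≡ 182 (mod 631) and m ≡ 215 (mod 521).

230497

631⁻¹ mod 521: 631×90 ≡ 1 (mod 521), so 631⁻¹ ≡ 90.
m = 182 + 631×((215 − 182)×90 mod 521) = 182 + 631×365 = 230497.
Check: 230497 mod 631 = 182, 230497 mod 521 = 215. ✓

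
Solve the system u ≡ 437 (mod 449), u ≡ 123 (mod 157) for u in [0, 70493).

437

449⁻¹ mod 157: 449*107 ≡ 1 (mod 157), so 449⁻¹ ≡ 107.
u = 437 + 449*((123 − 437)*107 mod 157) = 437 + 449*0 = 437.
Check: 437 mod 449 = 437, 437 mod 157 = 123. ✓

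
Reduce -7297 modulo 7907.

610

-7297 = -1*7907 + 610, so -7297 ≡ 610 (mod 7907).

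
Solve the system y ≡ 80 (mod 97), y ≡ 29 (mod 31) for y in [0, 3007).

97⁻¹ mod 31: 97*8 ≡ 1 (mod 31), so 97⁻¹ ≡ 8.
y = 80 + 97*((29 − 80)*8 mod 31) = 80 + 97*26 = 2602.

2602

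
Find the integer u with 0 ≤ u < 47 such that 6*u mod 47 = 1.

Run the extended Euclidean algorithm:
47 = 7*6 + 5
6 = 1*5 + 1
5 = 5*1 + 0
gcd(6, 47) = 1, so the inverse exists.
Bézout: 1 = −1*47 + 8*6.
So 6⁻¹ ≡ 8 (mod 47).

8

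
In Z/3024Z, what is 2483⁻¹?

By the extended Euclidean algorithm:
3024 = 1×2483 + 541
2483 = 4×541 + 319
541 = 1×319 + 222
319 = 1×222 + 97
222 = 2×97 + 28
97 = 3×28 + 13
28 = 2×13 + 2
13 = 6×2 + 1
2 = 2×1 + 0
gcd(2483, 3024) = 1, so the inverse exists.
Back-substitute for 1:
1 = 1×13 − 6×2
  = −6×28 + 13×13
  = 13×97 − 45×28
  = −45×222 + 103×97
  = 103×319 − 148×222
  = −148×541 + 251×319
  = 251×2483 − 1152×541
  = −1152×3024 + 1403×2483
So 2483⁻¹ ≡ 1403 (mod 3024).

1403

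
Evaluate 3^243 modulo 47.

Compute successive squares:
3^1 ≡ 3 (mod 47)
3^2 ≡ 3^2 = 9 (mod 47)
3^4 ≡ 9^2 = 81 ≡ 34 (mod 47)
3^8 ≡ 34^2 = 1156 ≡ 28 (mod 47)
3^16 ≡ 28^2 = 784 ≡ 32 (mod 47)
3^32 ≡ 32^2 = 1024 ≡ 37 (mod 47)
3^64 ≡ 37^2 = 1369 ≡ 6 (mod 47)
3^128 ≡ 6^2 = 36 (mod 47)
3^243 = 3^128 * 3^64 * 3^32 * 3^16 * 3^2 * 3^1 ≡ 36 * 6 * 37 * 32 * 9 * 3 (mod 47).
Accumulate the product:
36 * 6 = 216 ≡ 28
28 * 37 = 1036 ≡ 2
2 * 32 = 64 ≡ 17
17 * 9 = 153 ≡ 12
12 * 3 = 36

36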